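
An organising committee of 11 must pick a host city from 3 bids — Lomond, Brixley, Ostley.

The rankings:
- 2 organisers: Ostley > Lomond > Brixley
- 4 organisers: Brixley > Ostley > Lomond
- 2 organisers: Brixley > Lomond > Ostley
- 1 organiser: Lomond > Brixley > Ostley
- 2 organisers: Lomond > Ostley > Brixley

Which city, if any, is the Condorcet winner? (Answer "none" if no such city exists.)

Head-to-head results (11 organisers):
Lomond vs Brixley: 2+1+2 = 5 for Lomond, 6 for Brixley — Brixley by 6–5.
Lomond vs Ostley: 2+1+2 = 5 for Lomond, 6 for Ostley — Ostley by 6–5.
Brixley vs Ostley: 4+2+1 = 7 for Brixley, 4 for Ostley — Brixley by 7–4.
Only Brixley has no losses; Brixley is the Condorcet winner.

Brixley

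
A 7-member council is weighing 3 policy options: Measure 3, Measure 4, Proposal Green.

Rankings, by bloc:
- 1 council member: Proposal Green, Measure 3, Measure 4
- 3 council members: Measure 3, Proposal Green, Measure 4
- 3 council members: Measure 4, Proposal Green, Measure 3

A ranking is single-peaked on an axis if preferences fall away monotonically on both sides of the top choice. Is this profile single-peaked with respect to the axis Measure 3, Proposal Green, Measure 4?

Axis positions: Measure 3=1, Proposal Green=2, Measure 4=3.
Bloc 1 (peak Proposal Green at position 2): ranking walks positions 2-1-3, expanding outward from the peak — single-peaked.
Bloc 2 (peak Measure 3 at position 1): ranking walks positions 1-2-3, expanding outward from the peak — single-peaked.
Bloc 3 (peak Measure 4 at position 3): ranking walks positions 3-2-1, expanding outward from the peak — single-peaked.
Every ranking is single-peaked on this axis.

yes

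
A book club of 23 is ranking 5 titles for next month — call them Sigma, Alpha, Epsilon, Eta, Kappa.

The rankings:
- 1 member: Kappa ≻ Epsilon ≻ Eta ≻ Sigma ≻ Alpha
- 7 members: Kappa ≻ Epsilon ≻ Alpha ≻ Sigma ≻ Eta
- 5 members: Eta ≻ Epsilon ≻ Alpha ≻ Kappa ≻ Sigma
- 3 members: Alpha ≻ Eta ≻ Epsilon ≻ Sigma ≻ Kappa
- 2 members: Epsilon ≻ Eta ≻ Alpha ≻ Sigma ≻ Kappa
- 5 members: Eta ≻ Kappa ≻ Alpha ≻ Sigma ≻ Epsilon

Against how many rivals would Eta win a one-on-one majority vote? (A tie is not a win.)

Eta against each rival (23 members):
Eta vs Sigma: Eta wins 16–7.
Eta vs Alpha: Eta preferred on 1+5+2+5 = 13 ballots; Eta wins 13–10.
Eta vs Epsilon: Eta wins 13–10.
Eta–Kappa: Eta 15–8.
Eta beats Sigma, Alpha, Epsilon, Kappa — 4 pairwise wins.

4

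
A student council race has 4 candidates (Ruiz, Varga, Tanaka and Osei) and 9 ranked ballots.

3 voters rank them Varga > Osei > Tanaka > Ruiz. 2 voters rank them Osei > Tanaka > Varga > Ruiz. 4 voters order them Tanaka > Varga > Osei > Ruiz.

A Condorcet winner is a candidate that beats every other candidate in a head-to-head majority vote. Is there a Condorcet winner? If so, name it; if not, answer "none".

none

Pairwise majorities:
Ruiz vs Varga: Varga, 9–0.
Ruiz vs Tanaka: Tanaka, 9–0.
Ruiz vs Osei: Osei, 9–0.
Varga–Tanaka: Tanaka 6–3.
Varga vs Osei: Varga wins 7–2.
Tanaka–Osei: Osei 5–4.
No candidate is unbeaten: Ruiz loses to Varga; Varga loses to Tanaka; Tanaka loses to Osei; Osei loses to Varga. In particular Varga > Osei > Tanaka > Varga is a majority cycle — no Condorcet winner exists.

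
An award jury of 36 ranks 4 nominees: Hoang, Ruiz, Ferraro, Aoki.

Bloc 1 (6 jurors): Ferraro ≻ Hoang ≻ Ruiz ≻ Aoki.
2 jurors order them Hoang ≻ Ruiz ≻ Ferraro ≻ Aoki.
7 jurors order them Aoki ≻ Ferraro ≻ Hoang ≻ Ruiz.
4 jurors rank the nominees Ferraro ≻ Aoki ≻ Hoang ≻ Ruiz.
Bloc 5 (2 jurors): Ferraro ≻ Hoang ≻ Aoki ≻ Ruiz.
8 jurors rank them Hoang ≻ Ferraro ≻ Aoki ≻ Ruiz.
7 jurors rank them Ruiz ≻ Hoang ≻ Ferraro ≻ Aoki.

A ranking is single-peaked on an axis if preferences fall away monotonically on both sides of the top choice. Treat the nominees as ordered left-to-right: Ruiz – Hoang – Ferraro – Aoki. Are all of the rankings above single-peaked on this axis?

yes

Axis positions: Ruiz=1, Hoang=2, Ferraro=3, Aoki=4.
Bloc 1 (peak Ferraro at position 3): ranking walks positions 3-2-1-4, expanding outward from the peak — single-peaked.
Bloc 2 (peak Hoang at position 2): ranking walks positions 2-1-3-4, expanding outward from the peak — single-peaked.
Bloc 3 (peak Aoki at position 4): ranking walks positions 4-3-2-1, expanding outward from the peak — single-peaked.
Bloc 4 (peak Ferraro at position 3): ranking walks positions 3-4-2-1, expanding outward from the peak — single-peaked.
Bloc 5 (peak Ferraro at position 3): ranking walks positions 3-2-4-1, expanding outward from the peak — single-peaked.
Bloc 6 (peak Hoang at position 2): ranking walks positions 2-3-4-1, expanding outward from the peak — single-peaked.
Bloc 7 (peak Ruiz at position 1): ranking walks positions 1-2-3-4, expanding outward from the peak — single-peaked.
Every ranking is single-peaked on this axis.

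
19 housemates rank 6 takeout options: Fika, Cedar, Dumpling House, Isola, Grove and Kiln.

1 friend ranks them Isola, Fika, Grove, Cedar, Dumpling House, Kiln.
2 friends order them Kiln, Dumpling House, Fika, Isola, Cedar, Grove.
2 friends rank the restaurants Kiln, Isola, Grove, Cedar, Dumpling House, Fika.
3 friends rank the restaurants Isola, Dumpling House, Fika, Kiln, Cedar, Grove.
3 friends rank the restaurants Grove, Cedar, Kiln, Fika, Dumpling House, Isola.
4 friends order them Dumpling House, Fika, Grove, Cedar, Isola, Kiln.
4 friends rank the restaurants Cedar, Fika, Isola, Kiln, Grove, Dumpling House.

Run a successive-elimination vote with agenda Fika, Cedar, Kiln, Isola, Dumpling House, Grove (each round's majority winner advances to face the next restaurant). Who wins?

Grove

Round 1: Fika vs Cedar — 10–9, Fika advances.
Round 2: Fika vs Kiln — 12–7, Fika advances.
Round 3: Fika vs Isola — 13–6, Fika advances.
Round 4: Fika vs Dumpling House — 8–11, Dumpling House advances.
Round 5: Dumpling House vs Grove — 9–10, Grove advances.
Grove survives the agenda.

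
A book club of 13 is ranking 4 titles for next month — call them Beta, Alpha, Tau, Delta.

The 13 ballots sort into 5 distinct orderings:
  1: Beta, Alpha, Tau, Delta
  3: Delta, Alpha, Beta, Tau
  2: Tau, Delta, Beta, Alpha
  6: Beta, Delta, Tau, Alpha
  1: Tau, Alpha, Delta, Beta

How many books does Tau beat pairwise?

Tau against each rival (13 members):
Tau vs Beta: Beta wins 10–3.
Tau vs Alpha: Tau wins 9–4.
Tau vs Delta: Delta, 9–4.
Tau beats Alpha; loses to Beta, Delta — 1 pairwise win.

1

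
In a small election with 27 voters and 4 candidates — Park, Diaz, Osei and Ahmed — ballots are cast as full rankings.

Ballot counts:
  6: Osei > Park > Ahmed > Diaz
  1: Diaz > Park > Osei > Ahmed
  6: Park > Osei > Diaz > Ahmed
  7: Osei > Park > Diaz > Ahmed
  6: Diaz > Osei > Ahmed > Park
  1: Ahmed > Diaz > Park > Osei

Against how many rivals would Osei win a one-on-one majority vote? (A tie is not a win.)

3

Osei against each rival (27 voters):
Osei vs Park: 6+7+6 = 19 for Osei, 8 for Park — Osei by 19–8.
Osei vs Diaz: Osei wins 19–8.
Osei vs Ahmed: Osei wins 26–1.
Osei beats Park, Diaz, Ahmed — 3 pairwise wins.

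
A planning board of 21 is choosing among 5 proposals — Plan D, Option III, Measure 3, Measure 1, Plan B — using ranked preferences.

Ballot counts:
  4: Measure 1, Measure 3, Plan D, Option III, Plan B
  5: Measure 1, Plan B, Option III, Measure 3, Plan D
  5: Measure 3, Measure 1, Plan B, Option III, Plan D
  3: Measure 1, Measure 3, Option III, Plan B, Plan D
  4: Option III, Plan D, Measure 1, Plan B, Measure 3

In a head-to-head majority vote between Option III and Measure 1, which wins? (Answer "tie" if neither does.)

Ballots ranking Option III above Measure 1: 4.
Ballots ranking Measure 1 above Option III: 21 − 4 = 17.
Measure 1 wins the head-to-head 17–4.

Measure 1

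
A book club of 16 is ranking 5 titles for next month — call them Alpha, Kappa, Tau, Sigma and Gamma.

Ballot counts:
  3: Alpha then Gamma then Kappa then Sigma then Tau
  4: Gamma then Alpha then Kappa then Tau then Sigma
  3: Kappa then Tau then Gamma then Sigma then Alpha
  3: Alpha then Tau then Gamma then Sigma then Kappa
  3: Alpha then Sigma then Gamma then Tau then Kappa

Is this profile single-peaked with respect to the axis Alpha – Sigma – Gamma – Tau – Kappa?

no

Axis positions: Alpha=1, Sigma=2, Gamma=3, Tau=4, Kappa=5.
Group 1: ranking walks positions 1-3-5-2-4; Gamma is ranked above Sigma even though Sigma lies between Gamma and the peak Alpha on the axis — preferences dip and rise again. Not single-peaked.
Group 2: ranking walks positions 3-1-5-4-2; Alpha is ranked above Sigma even though Sigma lies between Alpha and the peak Gamma on the axis — preferences dip and rise again. Not single-peaked.
Group 3 (peak Kappa at position 5): ranking walks positions 5-4-3-2-1, expanding outward from the peak — single-peaked.
Group 4: ranking walks positions 1-4-3-2-5; Tau is ranked above Sigma even though Sigma lies between Tau and the peak Alpha on the axis — preferences dip and rise again. Not single-peaked.
Group 5 (peak Alpha at position 1): ranking walks positions 1-2-3-4-5, expanding outward from the peak — single-peaked.
Group 1 violates single-peakedness, so the profile is not single-peaked on this axis.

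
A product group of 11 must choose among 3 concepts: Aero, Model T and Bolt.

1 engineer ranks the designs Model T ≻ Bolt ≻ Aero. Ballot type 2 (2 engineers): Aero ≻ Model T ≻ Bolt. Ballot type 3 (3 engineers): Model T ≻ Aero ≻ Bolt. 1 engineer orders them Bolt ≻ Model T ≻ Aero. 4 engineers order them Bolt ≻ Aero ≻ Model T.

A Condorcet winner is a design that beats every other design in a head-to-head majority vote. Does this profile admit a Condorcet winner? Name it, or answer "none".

Pairwise majorities:
Aero vs Model T: 6 to 5, Aero.
Aero vs Bolt: Aero preferred on 2+3 = 5 ballots; Bolt wins 6–5.
Model T vs Bolt: 6 to 5, Model T.
No design is unbeaten: Aero loses to Bolt; Model T loses to Aero; Bolt loses to Model T. In particular Aero beats Model T beats Bolt beats Aero is a majority cycle — no Condorcet winner exists.

none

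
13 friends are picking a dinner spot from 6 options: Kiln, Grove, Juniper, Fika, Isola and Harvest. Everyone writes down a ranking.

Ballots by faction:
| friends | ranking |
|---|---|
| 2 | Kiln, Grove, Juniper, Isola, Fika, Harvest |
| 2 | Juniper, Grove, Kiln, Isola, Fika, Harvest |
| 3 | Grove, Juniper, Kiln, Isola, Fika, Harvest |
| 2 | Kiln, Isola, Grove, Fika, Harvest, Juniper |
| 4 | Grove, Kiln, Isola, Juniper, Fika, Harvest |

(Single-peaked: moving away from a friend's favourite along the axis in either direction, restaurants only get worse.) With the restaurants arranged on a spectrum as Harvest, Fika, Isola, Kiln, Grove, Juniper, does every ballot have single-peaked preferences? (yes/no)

Axis positions: Harvest=1, Fika=2, Isola=3, Kiln=4, Grove=5, Juniper=6.
Faction 1 (peak Kiln at position 4): ranking walks positions 4-5-6-3-2-1, expanding outward from the peak — single-peaked.
Faction 2 (peak Juniper at position 6): ranking walks positions 6-5-4-3-2-1, expanding outward from the peak — single-peaked.
Faction 3 (peak Grove at position 5): ranking walks positions 5-6-4-3-2-1, expanding outward from the peak — single-peaked.
Faction 4 (peak Kiln at position 4): ranking walks positions 4-3-5-2-1-6, expanding outward from the peak — single-peaked.
Faction 5 (peak Grove at position 5): ranking walks positions 5-4-3-6-2-1, expanding outward from the peak — single-peaked.
Every ranking is single-peaked on this axis.

yes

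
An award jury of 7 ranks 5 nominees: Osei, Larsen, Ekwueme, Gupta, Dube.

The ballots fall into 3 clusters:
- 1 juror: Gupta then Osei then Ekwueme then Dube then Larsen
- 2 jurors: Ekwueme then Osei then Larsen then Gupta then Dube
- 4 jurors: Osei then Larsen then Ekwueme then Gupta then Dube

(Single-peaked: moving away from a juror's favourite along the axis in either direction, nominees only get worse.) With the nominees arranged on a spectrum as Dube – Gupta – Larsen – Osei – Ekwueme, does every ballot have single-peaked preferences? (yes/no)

Axis positions: Dube=1, Gupta=2, Larsen=3, Osei=4, Ekwueme=5.
Cluster 1: ranking walks positions 2-4-5-1-3; Osei is ranked above Larsen even though Larsen lies between Osei and the peak Gupta on the axis — preferences dip and rise again. Not single-peaked.
Cluster 2 (peak Ekwueme at position 5): ranking walks positions 5-4-3-2-1, expanding outward from the peak — single-peaked.
Cluster 3 (peak Osei at position 4): ranking walks positions 4-3-5-2-1, expanding outward from the peak — single-peaked.
Cluster 1 violates single-peakedness, so the profile is not single-peaked on this axis.

no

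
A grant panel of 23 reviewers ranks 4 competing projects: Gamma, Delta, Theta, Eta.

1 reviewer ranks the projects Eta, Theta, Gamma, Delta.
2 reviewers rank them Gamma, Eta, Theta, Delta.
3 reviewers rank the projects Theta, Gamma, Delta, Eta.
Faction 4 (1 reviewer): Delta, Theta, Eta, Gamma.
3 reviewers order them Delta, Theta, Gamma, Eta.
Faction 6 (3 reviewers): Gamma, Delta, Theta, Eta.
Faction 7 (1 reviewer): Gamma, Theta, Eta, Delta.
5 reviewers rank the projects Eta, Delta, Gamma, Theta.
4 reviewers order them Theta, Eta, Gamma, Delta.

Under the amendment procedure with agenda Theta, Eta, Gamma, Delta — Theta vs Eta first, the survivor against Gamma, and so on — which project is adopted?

Delta

Round 1: Theta vs Eta — 15–8, Theta advances.
Round 2: Theta vs Gamma — 12–11, Theta advances.
Round 3: Theta vs Delta — 11–12, Delta advances.
The agenda winner is Delta.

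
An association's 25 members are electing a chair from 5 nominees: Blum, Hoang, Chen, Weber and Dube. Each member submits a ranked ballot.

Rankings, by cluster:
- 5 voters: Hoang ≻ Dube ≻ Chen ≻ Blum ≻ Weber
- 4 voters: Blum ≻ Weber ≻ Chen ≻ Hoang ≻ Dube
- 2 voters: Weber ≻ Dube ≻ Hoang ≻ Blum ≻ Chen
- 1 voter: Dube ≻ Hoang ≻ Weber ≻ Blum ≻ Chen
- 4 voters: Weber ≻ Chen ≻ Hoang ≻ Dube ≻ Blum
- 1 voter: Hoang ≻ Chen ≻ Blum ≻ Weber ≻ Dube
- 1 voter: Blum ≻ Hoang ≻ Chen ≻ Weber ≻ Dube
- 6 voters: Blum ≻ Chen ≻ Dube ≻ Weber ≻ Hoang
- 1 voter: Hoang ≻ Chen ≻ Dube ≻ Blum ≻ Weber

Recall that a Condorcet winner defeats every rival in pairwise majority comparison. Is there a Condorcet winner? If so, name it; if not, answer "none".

Check each pair by majority over 25 ballots:
Blum–Hoang: Hoang 14–11.
Blum vs Chen: Blum wins 14–11.
Blum–Weber: Blum 18–7.
Blum vs Dube: Dube wins 13–12.
Hoang vs Chen: Chen, 14–11.
Hoang vs Weber: Weber, 16–9.
Hoang vs Dube: Hoang, 16–9.
Chen vs Weber: Chen, 14–11.
Chen vs Dube: Chen, 17–8.
Weber vs Dube: Dube, 13–12.
No candidate is unbeaten: Blum loses to Hoang; Hoang loses to Chen; Chen loses to Blum; Weber loses to Blum; Dube loses to Hoang. In particular Blum > Chen > Hoang > Blum is a majority cycle — no Condorcet winner exists.

none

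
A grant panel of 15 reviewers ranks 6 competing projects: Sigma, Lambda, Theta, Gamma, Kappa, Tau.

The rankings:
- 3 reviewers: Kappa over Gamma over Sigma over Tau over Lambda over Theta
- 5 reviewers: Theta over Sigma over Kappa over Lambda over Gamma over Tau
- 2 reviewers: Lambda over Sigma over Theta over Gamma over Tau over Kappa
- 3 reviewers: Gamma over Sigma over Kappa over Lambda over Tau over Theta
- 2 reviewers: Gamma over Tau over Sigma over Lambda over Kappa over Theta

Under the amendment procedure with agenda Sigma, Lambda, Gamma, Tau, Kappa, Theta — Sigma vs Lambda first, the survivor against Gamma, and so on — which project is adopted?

Kappa

Round 1: Sigma vs Lambda — 13–2, Sigma advances.
Round 2: Sigma vs Gamma — 7–8, Gamma advances.
Round 3: Gamma vs Tau — 15–0, Gamma advances.
Round 4: Gamma vs Kappa — 7–8, Kappa advances.
Round 5: Kappa vs Theta — 8–7, Kappa advances.
Kappa survives the agenda.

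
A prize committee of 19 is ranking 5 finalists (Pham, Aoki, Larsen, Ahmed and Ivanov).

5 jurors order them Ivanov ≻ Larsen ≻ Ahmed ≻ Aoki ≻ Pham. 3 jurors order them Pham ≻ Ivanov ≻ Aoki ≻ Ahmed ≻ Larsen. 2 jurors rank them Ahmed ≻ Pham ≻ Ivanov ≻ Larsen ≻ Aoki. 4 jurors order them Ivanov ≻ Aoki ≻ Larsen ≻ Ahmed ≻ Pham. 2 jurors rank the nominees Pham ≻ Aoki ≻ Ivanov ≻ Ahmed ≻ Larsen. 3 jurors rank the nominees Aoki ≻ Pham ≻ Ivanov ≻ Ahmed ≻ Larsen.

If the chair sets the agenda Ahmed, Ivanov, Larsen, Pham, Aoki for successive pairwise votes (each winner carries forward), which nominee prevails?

Round 1: Ahmed vs Ivanov — 2–17, Ivanov advances.
Round 2: Ivanov vs Larsen — 19–0, Ivanov advances.
Round 3: Ivanov vs Pham — 9–10, Pham advances.
Round 4: Pham vs Aoki — 7–12, Aoki advances.
Aoki survives the agenda.

Aoki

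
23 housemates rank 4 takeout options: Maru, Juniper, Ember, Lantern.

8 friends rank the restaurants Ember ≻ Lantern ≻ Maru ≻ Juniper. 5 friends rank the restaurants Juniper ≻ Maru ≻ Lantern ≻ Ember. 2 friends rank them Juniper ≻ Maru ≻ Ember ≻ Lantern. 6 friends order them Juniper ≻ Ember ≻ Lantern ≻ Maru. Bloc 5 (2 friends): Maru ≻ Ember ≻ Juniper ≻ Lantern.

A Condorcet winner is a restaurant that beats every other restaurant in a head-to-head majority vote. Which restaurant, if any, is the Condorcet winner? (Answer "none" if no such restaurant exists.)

Head-to-head results (23 friends):
Maru vs Juniper: Juniper, 13–10.
Maru vs Ember: 9 to 14, Ember.
Maru–Lantern: Lantern 14–9.
Juniper vs Ember: Juniper is ranked higher on 5+2+6 = 13 ballots, Ember on 10. Juniper wins 13–10.
Juniper vs Lantern: 15 to 8, Juniper.
Ember–Lantern: Ember 18–5.
Juniper beats each of Maru, Ember, Lantern — Juniper is the Condorcet winner.

Juniper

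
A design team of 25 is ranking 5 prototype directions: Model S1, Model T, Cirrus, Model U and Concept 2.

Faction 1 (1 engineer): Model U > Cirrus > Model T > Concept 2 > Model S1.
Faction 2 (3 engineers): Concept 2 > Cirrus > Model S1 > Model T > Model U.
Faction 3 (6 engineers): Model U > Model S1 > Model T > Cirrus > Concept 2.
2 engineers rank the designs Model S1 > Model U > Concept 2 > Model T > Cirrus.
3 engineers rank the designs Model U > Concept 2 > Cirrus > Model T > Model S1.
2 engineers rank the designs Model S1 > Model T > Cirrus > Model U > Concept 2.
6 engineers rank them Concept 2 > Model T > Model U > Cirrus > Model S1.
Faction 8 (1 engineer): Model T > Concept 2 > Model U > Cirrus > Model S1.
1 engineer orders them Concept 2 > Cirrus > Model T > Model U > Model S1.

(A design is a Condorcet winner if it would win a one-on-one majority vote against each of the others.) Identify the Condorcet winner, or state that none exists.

Head-to-head results (25 engineers):
Model S1–Model T: Model S1 13–12.
Model S1 vs Cirrus: Cirrus wins 15–10.
Model S1 vs Model U: Model U wins 18–7.
Model S1 vs Concept 2: Concept 2 wins 15–10.
Model T vs Cirrus: Model T wins 17–8.
Model T–Model U: Model T 13–12.
Model T–Concept 2: Concept 2 15–10.
Cirrus vs Model U: Model U, 19–6.
Cirrus vs Concept 2: Concept 2 wins 16–9.
Model U vs Concept 2: Model U wins 14–11.
Each design drops at least one matchup (Model S1 loses to Cirrus; Model T loses to Model S1; Cirrus loses to Model T; Model U loses to Model T; Concept 2 loses to Model U); the cycle Model S1 → Model T → Cirrus → Model S1 rules out a Condorcet winner.

none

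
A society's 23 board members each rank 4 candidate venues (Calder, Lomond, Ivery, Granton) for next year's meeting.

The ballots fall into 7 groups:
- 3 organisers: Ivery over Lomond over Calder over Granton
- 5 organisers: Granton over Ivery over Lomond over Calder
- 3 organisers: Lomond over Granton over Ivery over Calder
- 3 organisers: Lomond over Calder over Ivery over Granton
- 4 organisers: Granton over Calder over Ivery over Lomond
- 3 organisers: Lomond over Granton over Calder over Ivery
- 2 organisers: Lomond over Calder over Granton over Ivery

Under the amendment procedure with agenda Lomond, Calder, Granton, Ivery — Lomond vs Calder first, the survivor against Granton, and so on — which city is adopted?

Round 1: Lomond vs Calder — 19–4, Lomond advances.
Round 2: Lomond vs Granton — 14–9, Lomond advances.
Round 3: Lomond vs Ivery — 11–12, Ivery advances.
Ivery survives the agenda.

Ivery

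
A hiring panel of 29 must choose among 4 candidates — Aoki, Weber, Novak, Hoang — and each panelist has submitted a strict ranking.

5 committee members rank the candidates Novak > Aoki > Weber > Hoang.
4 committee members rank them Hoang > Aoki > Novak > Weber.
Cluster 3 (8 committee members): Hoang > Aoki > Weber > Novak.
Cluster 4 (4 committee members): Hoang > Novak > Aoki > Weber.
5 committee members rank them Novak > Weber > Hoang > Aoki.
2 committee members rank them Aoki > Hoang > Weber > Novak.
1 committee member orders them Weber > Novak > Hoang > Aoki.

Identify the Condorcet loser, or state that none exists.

Head-to-head results (29 committee members):
Aoki vs Weber: 23 to 6, Aoki.
Aoki vs Novak: 14 to 15, Novak.
Aoki vs Hoang: Hoang wins 22–7.
Weber vs Novak: Novak wins 18–11.
Weber vs Hoang: Weber is ranked higher on 5+5+1 = 11 ballots, Hoang on 18. Hoang wins 18–11.
Novak vs Hoang: Hoang wins 18–11.
Weber loses to every other candidate — it is the Condorcet loser.

Weber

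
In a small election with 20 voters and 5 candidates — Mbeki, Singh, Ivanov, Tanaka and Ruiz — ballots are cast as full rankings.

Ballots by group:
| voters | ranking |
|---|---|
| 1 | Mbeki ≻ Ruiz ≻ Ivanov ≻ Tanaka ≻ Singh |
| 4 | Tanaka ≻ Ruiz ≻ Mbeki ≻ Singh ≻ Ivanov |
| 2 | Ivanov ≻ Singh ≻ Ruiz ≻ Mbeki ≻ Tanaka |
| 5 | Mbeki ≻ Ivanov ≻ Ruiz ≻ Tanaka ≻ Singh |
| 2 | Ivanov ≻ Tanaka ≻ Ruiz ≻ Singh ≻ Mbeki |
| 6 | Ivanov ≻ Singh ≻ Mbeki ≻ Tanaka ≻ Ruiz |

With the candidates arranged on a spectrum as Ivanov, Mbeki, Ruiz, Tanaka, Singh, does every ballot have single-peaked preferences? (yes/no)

no

Axis positions: Ivanov=1, Mbeki=2, Ruiz=3, Tanaka=4, Singh=5.
Group 1 (peak Mbeki at position 2): ranking walks positions 2-3-1-4-5, expanding outward from the peak — single-peaked.
Group 2 (peak Tanaka at position 4): ranking walks positions 4-3-2-5-1, expanding outward from the peak — single-peaked.
Group 3: ranking walks positions 1-5-3-2-4; Singh is ranked above Mbeki even though Mbeki lies between Singh and the peak Ivanov on the axis — preferences dip and rise again. Not single-peaked.
Group 4 (peak Mbeki at position 2): ranking walks positions 2-1-3-4-5, expanding outward from the peak — single-peaked.
Group 5: ranking walks positions 1-4-3-5-2; Tanaka is ranked above Mbeki even though Mbeki lies between Tanaka and the peak Ivanov on the axis — preferences dip and rise again. Not single-peaked.
Group 6: ranking walks positions 1-5-2-4-3; Singh is ranked above Mbeki even though Mbeki lies between Singh and the peak Ivanov on the axis — preferences dip and rise again. Not single-peaked.
Group 3 violates single-peakedness, so the profile is not single-peaked on this axis.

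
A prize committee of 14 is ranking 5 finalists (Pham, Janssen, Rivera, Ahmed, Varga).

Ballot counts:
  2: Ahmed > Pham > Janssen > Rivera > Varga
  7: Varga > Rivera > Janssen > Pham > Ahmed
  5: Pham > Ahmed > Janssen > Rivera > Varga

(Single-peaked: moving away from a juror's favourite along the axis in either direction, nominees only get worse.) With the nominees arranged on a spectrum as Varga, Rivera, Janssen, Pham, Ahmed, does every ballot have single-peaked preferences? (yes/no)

yes

Axis positions: Varga=1, Rivera=2, Janssen=3, Pham=4, Ahmed=5.
Type 1 (peak Ahmed at position 5): ranking walks positions 5-4-3-2-1, expanding outward from the peak — single-peaked.
Type 2 (peak Varga at position 1): ranking walks positions 1-2-3-4-5, expanding outward from the peak — single-peaked.
Type 3 (peak Pham at position 4): ranking walks positions 4-5-3-2-1, expanding outward from the peak — single-peaked.
Every ranking is single-peaked on this axis.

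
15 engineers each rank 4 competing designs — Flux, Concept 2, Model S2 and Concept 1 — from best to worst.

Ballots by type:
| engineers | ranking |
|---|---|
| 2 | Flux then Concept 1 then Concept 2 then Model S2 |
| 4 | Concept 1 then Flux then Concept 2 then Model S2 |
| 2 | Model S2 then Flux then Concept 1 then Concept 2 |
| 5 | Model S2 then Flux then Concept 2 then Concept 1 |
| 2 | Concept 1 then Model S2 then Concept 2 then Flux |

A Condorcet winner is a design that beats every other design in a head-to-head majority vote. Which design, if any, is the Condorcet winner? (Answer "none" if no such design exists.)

none

Check each pair by majority over 15 ballots:
Flux vs Concept 2: 2+4+2+5 = 13 for Flux, 2 for Concept 2 — Flux by 13–2.
Flux vs Model S2: Flux is ranked higher on 2+4 = 6 ballots, Model S2 on 9. Model S2 wins 9–6.
Flux vs Concept 1: 2+2+5 = 9 for Flux, 6 for Concept 1 — Flux by 9–6.
Concept 2 vs Model S2: Concept 2 preferred on 2+4 = 6 ballots; Model S2 wins 9–6.
Concept 2 vs Concept 1: 5 for Concept 2, 10 for Concept 1 — Concept 1 by 10–5.
Model S2 vs Concept 1: 2+5 = 7 for Model S2, 8 for Concept 1 — Concept 1 by 8–7.
No design is unbeaten: Flux loses to Model S2; Concept 2 loses to Flux; Model S2 loses to Concept 1; Concept 1 loses to Flux. In particular Flux > Concept 1 > Model S2 > Flux is a majority cycle — no Condorcet winner exists.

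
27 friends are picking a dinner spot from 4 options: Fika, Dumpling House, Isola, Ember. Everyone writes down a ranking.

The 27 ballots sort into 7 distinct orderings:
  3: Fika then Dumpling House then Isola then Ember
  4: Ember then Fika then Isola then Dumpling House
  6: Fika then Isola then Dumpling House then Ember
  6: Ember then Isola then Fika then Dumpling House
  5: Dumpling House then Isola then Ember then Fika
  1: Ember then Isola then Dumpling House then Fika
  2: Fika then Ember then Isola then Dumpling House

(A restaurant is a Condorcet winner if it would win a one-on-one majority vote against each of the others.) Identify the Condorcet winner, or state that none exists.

Pairwise majorities:
Fika vs Dumpling House: 21 to 6, Fika.
Fika vs Isola: 15 to 12, Fika.
Fika vs Ember: Fika preferred on 3+6+2 = 11 ballots; Ember wins 16–11.
Dumpling House vs Isola: Dumpling House is ranked higher on 3+5 = 8 ballots, Isola on 19. Isola wins 19–8.
Dumpling House vs Ember: Dumpling House preferred on 3+6+5 = 14 ballots; Dumpling House wins 14–13.
Isola vs Ember: 14 to 13, Isola.
No restaurant is unbeaten: Fika loses to Ember; Dumpling House loses to Fika; Isola loses to Fika; Ember loses to Dumpling House. In particular Fika beats Dumpling House beats Ember beats Fika is a majority cycle — no Condorcet winner exists.

none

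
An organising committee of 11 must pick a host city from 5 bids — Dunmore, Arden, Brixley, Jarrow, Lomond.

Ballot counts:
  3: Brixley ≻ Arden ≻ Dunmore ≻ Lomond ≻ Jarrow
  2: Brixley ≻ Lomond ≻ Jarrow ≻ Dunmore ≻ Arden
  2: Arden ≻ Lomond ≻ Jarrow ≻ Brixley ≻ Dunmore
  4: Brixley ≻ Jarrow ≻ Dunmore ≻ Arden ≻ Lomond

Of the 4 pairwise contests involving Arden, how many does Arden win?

1

Arden against each rival (11 organisers):
Arden vs Dunmore: Arden is ranked higher on 3+2 = 5 ballots, Dunmore on 6. Dunmore wins 6–5.
Arden vs Brixley: 2 for Arden, 9 for Brixley — Brixley by 9–2.
Arden vs Jarrow: Arden preferred on 3+2 = 5 ballots; Jarrow wins 6–5.
Arden vs Lomond: Arden, 9–2.
Arden beats Lomond; loses to Dunmore, Brixley, Jarrow — 1 pairwise win.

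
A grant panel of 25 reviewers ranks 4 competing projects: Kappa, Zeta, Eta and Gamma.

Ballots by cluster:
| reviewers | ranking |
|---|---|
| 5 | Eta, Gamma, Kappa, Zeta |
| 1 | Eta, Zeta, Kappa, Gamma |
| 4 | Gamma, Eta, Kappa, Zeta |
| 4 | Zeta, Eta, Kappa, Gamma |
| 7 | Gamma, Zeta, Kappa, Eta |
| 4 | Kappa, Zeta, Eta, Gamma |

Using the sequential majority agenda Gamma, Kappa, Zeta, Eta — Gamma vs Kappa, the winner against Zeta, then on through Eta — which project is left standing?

Round 1: Gamma vs Kappa — 16–9, Gamma advances.
Round 2: Gamma vs Zeta — 16–9, Gamma advances.
Round 3: Gamma vs Eta — 11–14, Eta advances.
The agenda winner is Eta.

Eta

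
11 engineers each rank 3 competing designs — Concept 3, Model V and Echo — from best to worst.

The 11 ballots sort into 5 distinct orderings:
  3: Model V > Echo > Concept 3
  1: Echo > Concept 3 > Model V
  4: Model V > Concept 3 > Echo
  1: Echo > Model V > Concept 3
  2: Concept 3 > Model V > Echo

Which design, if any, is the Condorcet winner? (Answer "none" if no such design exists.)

Model V

Pairwise majorities:
Concept 3 vs Model V: Model V, 8–3.
Concept 3 vs Echo: Concept 3 is ranked higher on 4+2 = 6 ballots, Echo on 5. Concept 3 wins 6–5.
Model V vs Echo: Model V preferred on 3+4+2 = 9 ballots; Model V wins 9–2.
Model V wins every pairwise contest, so Model V is the Condorcet winner.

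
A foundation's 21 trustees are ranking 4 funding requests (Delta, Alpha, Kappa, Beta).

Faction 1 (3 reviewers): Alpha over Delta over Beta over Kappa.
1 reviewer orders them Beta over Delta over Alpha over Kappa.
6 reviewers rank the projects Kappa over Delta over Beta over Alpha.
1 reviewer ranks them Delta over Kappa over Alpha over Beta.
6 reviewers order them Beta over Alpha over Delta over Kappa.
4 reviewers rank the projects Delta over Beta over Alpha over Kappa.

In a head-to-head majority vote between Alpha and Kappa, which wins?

Alpha

Ballots ranking Alpha above Kappa: 3 + 1 + 6 + 4 = 14.
Ballots ranking Kappa above Alpha: 21 − 14 = 7.
Alpha wins the head-to-head 14–7.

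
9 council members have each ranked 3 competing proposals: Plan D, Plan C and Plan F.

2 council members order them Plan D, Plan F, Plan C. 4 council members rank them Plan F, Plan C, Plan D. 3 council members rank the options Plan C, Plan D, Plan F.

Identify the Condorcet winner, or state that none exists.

none

Pairwise majorities:
Plan D vs Plan C: 2 to 7, Plan C.
Plan D vs Plan F: 5 to 4, Plan D.
Plan C vs Plan F: 3 to 6, Plan F.
No option is unbeaten: Plan D loses to Plan C; Plan C loses to Plan F; Plan F loses to Plan D. In particular Plan D > Plan F > Plan C > Plan D is a majority cycle — no Condorcet winner exists.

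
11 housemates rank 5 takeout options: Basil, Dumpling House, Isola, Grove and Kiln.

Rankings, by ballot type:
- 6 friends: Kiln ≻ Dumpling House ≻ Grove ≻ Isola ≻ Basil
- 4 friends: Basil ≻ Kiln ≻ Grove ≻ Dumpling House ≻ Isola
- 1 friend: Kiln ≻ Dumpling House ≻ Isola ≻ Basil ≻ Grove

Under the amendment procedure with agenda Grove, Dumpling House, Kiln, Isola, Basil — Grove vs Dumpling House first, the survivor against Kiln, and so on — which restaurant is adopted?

Kiln

Round 1: Grove vs Dumpling House — 4–7, Dumpling House advances.
Round 2: Dumpling House vs Kiln — 0–11, Kiln advances.
Round 3: Kiln vs Isola — 11–0, Kiln advances.
Round 4: Kiln vs Basil — 7–4, Kiln advances.
Kiln survives the agenda.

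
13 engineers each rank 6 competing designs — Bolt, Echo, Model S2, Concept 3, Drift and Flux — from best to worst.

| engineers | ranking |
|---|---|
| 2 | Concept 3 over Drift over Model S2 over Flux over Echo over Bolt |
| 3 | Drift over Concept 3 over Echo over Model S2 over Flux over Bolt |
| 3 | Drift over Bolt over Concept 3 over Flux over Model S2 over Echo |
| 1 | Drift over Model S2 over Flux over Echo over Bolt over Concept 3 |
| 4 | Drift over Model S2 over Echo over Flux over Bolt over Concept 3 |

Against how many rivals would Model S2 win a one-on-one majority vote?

Model S2 against each rival (13 engineers):
Model S2 vs Bolt: Model S2 is ranked higher on 2+3+1+4 = 10 ballots, Bolt on 3. Model S2 wins 10–3.
Model S2–Echo: Model S2 10–3.
Model S2 vs Concept 3: 1+4 = 5 for Model S2, 8 for Concept 3 — Concept 3 by 8–5.
Model S2–Drift: Drift 13–0.
Model S2 vs Flux: 2+3+1+4 = 10 for Model S2, 3 for Flux — Model S2 by 10–3.
Model S2 beats Bolt, Echo, Flux; loses to Concept 3, Drift — 3 pairwise wins.

3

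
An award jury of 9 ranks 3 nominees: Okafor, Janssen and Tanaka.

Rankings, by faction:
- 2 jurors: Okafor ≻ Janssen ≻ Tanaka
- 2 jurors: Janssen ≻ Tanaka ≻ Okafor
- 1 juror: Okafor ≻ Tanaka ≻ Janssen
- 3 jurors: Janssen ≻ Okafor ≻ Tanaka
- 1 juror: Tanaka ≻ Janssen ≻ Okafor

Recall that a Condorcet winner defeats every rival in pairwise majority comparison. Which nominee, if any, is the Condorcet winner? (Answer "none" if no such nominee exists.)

Janssen

Check each pair by majority over 9 ballots:
Okafor vs Janssen: 2+1 = 3 for Okafor, 6 for Janssen — Janssen by 6–3.
Okafor vs Tanaka: Okafor preferred on 2+1+3 = 6 ballots; Okafor wins 6–3.
Janssen vs Tanaka: Janssen preferred on 2+2+3 = 7 ballots; Janssen wins 7–2.
Janssen wins every pairwise contest, so Janssen is the Condorcet winner.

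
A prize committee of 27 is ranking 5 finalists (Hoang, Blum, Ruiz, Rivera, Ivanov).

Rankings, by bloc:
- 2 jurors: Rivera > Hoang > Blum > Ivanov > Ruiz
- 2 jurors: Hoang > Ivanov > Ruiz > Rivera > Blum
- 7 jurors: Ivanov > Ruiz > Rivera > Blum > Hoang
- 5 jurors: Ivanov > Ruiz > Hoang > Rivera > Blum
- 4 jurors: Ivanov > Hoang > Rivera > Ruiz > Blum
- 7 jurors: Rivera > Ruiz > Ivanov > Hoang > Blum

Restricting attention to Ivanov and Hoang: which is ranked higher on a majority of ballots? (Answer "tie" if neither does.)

Ballots ranking Ivanov above Hoang: 7 + 5 + 4 + 7 = 23.
Ballots ranking Hoang above Ivanov: 27 − 23 = 4.
Ivanov wins the head-to-head 23–4.

Ivanov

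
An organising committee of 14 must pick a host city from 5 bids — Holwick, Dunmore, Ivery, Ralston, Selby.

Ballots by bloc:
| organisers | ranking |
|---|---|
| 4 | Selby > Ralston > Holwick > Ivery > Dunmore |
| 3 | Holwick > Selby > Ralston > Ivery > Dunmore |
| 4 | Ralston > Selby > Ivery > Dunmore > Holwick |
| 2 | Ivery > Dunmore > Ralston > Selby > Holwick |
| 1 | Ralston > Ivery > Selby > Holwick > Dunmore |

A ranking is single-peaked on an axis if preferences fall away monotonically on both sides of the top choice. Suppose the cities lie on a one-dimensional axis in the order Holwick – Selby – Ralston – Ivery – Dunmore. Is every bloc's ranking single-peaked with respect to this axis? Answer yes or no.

Axis positions: Holwick=1, Selby=2, Ralston=3, Ivery=4, Dunmore=5.
Bloc 1 (peak Selby at position 2): ranking walks positions 2-3-1-4-5, expanding outward from the peak — single-peaked.
Bloc 2 (peak Holwick at position 1): ranking walks positions 1-2-3-4-5, expanding outward from the peak — single-peaked.
Bloc 3 (peak Ralston at position 3): ranking walks positions 3-2-4-5-1, expanding outward from the peak — single-peaked.
Bloc 4 (peak Ivery at position 4): ranking walks positions 4-5-3-2-1, expanding outward from the peak — single-peaked.
Bloc 5 (peak Ralston at position 3): ranking walks positions 3-4-2-1-5, expanding outward from the peak — single-peaked.
Every ranking is single-peaked on this axis.

yes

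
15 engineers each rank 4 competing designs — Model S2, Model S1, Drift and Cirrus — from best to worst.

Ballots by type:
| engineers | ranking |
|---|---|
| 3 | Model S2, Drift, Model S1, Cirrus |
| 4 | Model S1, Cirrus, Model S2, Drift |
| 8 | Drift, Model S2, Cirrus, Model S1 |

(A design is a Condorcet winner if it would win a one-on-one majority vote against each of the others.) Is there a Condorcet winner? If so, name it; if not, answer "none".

Pairwise majorities:
Model S2 vs Model S1: Model S2 wins 11–4.
Model S2 vs Drift: Drift wins 8–7.
Model S2 vs Cirrus: Model S2 wins 11–4.
Model S1 vs Drift: Drift, 11–4.
Model S1–Cirrus: Cirrus 8–7.
Drift–Cirrus: Drift 11–4.
Drift defeats every rival head-to-head and is the Condorcet winner.

Drift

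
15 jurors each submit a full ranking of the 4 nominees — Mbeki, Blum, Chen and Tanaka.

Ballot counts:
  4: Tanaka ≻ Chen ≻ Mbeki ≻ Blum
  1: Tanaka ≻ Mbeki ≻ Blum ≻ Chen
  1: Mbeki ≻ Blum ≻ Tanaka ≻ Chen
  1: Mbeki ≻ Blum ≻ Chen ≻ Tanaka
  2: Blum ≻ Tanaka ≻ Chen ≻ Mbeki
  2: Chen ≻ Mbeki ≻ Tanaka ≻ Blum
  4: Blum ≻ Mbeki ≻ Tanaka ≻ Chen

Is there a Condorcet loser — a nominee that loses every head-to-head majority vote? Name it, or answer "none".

Pairwise majorities:
Mbeki vs Blum: 4+1+1+1+2 = 9 for Mbeki, 6 for Blum — Mbeki by 9–6.
Mbeki–Chen: Chen 8–7.
Mbeki vs Tanaka: Mbeki wins 8–7.
Blum vs Chen: Blum, 9–6.
Blum vs Tanaka: Blum wins 8–7.
Chen–Tanaka: Tanaka 12–3.
Every nominee wins at least one matchup (Mbeki beats Blum; Blum beats Chen; Chen beats Mbeki; Tanaka beats Chen), so there is no Condorcet loser.

none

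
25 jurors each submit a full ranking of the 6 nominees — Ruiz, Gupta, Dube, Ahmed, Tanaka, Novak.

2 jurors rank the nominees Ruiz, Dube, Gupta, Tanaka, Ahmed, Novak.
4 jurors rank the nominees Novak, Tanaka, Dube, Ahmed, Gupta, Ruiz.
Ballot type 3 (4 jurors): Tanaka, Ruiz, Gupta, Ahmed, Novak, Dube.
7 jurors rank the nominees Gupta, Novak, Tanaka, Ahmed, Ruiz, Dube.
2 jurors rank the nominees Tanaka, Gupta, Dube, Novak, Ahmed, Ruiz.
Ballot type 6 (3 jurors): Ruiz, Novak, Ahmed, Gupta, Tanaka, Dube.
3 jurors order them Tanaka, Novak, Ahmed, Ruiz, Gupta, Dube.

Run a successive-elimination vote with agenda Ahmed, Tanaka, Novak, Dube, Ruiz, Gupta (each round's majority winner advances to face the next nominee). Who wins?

Round 1: Ahmed vs Tanaka — 3–22, Tanaka advances.
Round 2: Tanaka vs Novak — 11–14, Novak advances.
Round 3: Novak vs Dube — 21–4, Novak advances.
Round 4: Novak vs Ruiz — 16–9, Novak advances.
Round 5: Novak vs Gupta — 10–15, Gupta advances.
The agenda winner is Gupta.

Gupta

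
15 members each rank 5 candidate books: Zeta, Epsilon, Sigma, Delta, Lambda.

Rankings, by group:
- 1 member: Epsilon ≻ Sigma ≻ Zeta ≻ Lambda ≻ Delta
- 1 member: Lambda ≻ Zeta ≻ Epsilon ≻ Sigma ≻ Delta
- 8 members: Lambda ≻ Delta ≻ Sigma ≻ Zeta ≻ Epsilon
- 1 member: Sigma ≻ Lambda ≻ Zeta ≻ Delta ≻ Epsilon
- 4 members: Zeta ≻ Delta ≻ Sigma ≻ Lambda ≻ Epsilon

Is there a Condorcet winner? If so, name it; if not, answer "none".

Lambda

Head-to-head results (15 members):
Zeta vs Epsilon: Zeta, 14–1.
Zeta vs Sigma: Zeta preferred on 1+4 = 5 ballots; Sigma wins 10–5.
Zeta vs Delta: Zeta is ranked higher on 1+1+1+4 = 7 ballots, Delta on 8. Delta wins 8–7.
Zeta vs Lambda: Zeta preferred on 1+4 = 5 ballots; Lambda wins 10–5.
Epsilon vs Sigma: Epsilon preferred on 1+1 = 2 ballots; Sigma wins 13–2.
Epsilon vs Delta: Delta wins 13–2.
Epsilon vs Lambda: Lambda wins 14–1.
Sigma vs Delta: Delta, 12–3.
Sigma vs Lambda: 6 to 9, Lambda.
Delta vs Lambda: Lambda, 11–4.
Lambda defeats every rival head-to-head and is the Condorcet winner.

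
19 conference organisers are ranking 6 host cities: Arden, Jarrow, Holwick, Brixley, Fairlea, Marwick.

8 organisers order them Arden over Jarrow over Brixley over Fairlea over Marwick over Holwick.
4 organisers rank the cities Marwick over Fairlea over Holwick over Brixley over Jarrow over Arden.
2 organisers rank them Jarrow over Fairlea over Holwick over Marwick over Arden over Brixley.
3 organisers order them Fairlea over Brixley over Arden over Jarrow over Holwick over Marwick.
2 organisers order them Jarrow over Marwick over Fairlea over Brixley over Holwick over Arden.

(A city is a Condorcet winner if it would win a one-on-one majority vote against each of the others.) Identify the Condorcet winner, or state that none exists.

Check each pair by majority over 19 ballots:
Arden vs Jarrow: 8+3 = 11 for Arden, 8 for Jarrow — Arden by 11–8.
Arden vs Holwick: 11 to 8, Arden.
Arden vs Brixley: Arden preferred on 8+2 = 10 ballots; Arden wins 10–9.
Arden vs Fairlea: 8 for Arden, 11 for Fairlea — Fairlea by 11–8.
Arden vs Marwick: 8+3 = 11 for Arden, 8 for Marwick — Arden by 11–8.
Jarrow vs Holwick: Jarrow is ranked higher on 8+2+3+2 = 15 ballots, Holwick on 4. Jarrow wins 15–4.
Jarrow vs Brixley: 12 to 7, Jarrow.
Jarrow vs Fairlea: Jarrow is ranked higher on 8+2+2 = 12 ballots, Fairlea on 7. Jarrow wins 12–7.
Jarrow vs Marwick: 15 to 4, Jarrow.
Holwick vs Brixley: Holwick preferred on 4+2 = 6 ballots; Brixley wins 13–6.
Holwick vs Fairlea: Holwick preferred on 0 ballots; Fairlea wins 19–0.
Holwick vs Marwick: 2+3 = 5 for Holwick, 14 for Marwick — Marwick by 14–5.
Brixley vs Fairlea: 8 for Brixley, 11 for Fairlea — Fairlea by 11–8.
Brixley vs Marwick: Brixley preferred on 8+3 = 11 ballots; Brixley wins 11–8.
Fairlea vs Marwick: 13 to 6, Fairlea.
No city is unbeaten: Arden loses to Fairlea; Jarrow loses to Arden; Holwick loses to Arden; Brixley loses to Arden; Fairlea loses to Jarrow; Marwick loses to Arden. In particular Arden → Jarrow → Fairlea → Arden is a majority cycle — no Condorcet winner exists.

none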